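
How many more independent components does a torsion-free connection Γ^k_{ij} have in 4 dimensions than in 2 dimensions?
Independent components in n dimensions: n × n(n+1)/2 = n^2(n+1)/2.
4D: 4 × 10 = 40
2D: 2 × 3 = 6
Difference = 40 - 6 = 34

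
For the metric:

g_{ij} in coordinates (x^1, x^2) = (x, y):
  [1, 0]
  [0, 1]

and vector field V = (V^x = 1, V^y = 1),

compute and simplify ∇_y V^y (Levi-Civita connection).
All Christoffel symbols are zero.
∇_y V^y = ∂_y V^y + Γ^y_{y j} V^j
  = (0) + (0)(1) + (0)(1)
  = 0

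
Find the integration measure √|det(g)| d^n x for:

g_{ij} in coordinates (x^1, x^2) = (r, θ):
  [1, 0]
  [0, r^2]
det(g) = r^2
√|det(g)| = r
Volume element: dV = r dr dθ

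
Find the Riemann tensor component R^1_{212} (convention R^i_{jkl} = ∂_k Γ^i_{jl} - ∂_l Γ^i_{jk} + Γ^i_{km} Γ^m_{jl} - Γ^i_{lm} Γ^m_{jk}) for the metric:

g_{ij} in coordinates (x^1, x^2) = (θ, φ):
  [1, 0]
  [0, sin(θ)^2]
Non-zero Christoffel symbols (Γ^k_{ij} = Γ^k_{ji}):
Γ^θ_{φ φ} = -sin(2*θ)/2
Γ^φ_{θ φ} = 1/tan(θ)
R^θ_{φ θ φ} = ∂_θ Γ^θ_{φ φ} - ∂_φ Γ^θ_{φ θ} + Γ^θ_{θ m} Γ^m_{φ φ} - Γ^θ_{φ m} Γ^m_{φ θ}
  = (-cos(2*θ)) - (0) + (0) - (-cos(θ)^2) = sin(θ)^2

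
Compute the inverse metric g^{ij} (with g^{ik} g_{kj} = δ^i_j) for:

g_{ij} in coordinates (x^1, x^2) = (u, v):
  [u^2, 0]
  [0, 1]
The metric is diagonal, so g^{ij} is diagonal with entries 1/g_{ii}: diag(1/(u^2), 1).
g^{ij}:
  [1/u^2, 0]
  [0, 1]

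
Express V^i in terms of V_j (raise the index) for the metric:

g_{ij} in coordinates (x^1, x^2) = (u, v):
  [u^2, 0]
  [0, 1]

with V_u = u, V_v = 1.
Inverse metric (diagonal): g^{uu} = 1/u^2, g^{vv} = 1
V^i = g^{ij} V_j:
V^u = (1/u^2)(u) + (0)(1) = 1/u
V^v = (0)(u) + (1)(1) = 1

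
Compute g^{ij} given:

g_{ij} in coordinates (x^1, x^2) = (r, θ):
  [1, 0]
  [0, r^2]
The metric is diagonal, so g^{ij} is diagonal with entries 1/g_{ii}: diag(1, 1/(r^2)).
g^{ij}:
  [1, 0]
  [0, 1/r^2]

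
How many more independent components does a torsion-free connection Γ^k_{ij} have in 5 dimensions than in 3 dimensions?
Independent components in n dimensions: n × n(n+1)/2 = n^2(n+1)/2.
5D: 5 × 15 = 75
3D: 3 × 6 = 18
Difference = 75 - 18 = 57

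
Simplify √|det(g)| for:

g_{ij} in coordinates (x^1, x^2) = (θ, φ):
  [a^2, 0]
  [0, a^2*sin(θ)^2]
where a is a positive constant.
det(g) = a^4*sin(θ)^2
√|det(g)| = a^2*sin(θ) (taking 0 < θ < π so that |sin(θ)| = sin(θ))
Volume element: dV = a^2*sin(θ) dθ dφ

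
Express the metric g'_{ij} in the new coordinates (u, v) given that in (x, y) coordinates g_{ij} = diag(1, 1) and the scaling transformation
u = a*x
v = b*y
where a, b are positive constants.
Invert the transformation: x = u/a, y = v/b
g'_{ij} = (∂x^k/∂x'^i)(∂x^l/∂x'^j) g_{kl}; with g_{kl} = δ_{kl} this is Σ_k (∂x^k/∂x'^i)(∂x^k/∂x'^j).
Jacobian: ∂x/∂u = 1/a, ∂x/∂v = 0, ∂y/∂u = 0, ∂y/∂v = 1/b
g'_{uu} = (1/a)(1/a) + (0)(0) = 1/a^2
g'_{uv} = (1/a)(0) + (0)(1/b) = 0
g'_{vv} = (0)(0) + (1/b)(1/b) = 1/b^2
g'_{ij} = diag(1/a^2, 1/b^2)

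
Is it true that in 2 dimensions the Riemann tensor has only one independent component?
The number of independent components is n^2(n^2-1)/12 = 4·3/12 = 1 for n = 2 (e.g. R_{1212}).
Yes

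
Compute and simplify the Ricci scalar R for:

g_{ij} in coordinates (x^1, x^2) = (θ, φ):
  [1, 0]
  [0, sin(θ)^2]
Non-zero Christoffel symbols (Γ^k_{ij} = Γ^k_{ji}):
Γ^θ_{φ φ} = -sin(2*θ)/2
Γ^φ_{θ φ} = 1/tan(θ)
Ricci tensor (R_{ij} = R^k_{ikj}): R_{θθ} = 1, R_{θφ} = 0, R_{φφ} = sin(θ)^2
Inverse metric: g^{θθ} = 1, g^{φφ} = 1/sin(θ)^2
R = g^{ij} R_{ij} = (1)(1) + (1/sin(θ)^2)(sin(θ)^2) = 2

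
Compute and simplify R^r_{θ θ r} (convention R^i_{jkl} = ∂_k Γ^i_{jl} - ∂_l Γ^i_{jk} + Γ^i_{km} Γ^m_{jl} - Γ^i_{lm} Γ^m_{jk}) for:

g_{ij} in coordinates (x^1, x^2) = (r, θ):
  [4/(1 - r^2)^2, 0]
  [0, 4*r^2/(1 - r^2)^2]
Non-zero Christoffel symbols (Γ^k_{ij} = Γ^k_{ji}):
Γ^r_{r r} = 2*r/(1 - r^2)
Γ^r_{θ θ} = (r^3 + r)/(r^2 - 1)
Γ^θ_{r θ} = (-r^2 - 1)/(r^3 - r)
R^r_{θ θ r} = ∂_θ Γ^r_{θ r} - ∂_r Γ^r_{θ θ} + Γ^r_{θ m} Γ^m_{θ r} - Γ^r_{r m} Γ^m_{θ θ}
  = (0) - ((r^4 - 4*r^2 - 1)/(r^2 - 1)^2) + (-(r^2 + 1)^2/(r^2 - 1)^2) - (-2*r^2*(r^2 + 1)/(r^2 - 1)^2) = 4*r^2/(r^2 - 1)^2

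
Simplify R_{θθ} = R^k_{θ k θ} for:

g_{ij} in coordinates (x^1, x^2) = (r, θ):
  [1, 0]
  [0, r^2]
Non-zero Christoffel symbols (Γ^k_{ij} = Γ^k_{ji}):
Γ^r_{θ θ} = -r
Γ^θ_{r θ} = 1/r
R^r_{θ r θ} = ∂_r Γ^r_{θ θ} - ∂_θ Γ^r_{θ r} + Γ^r_{r m} Γ^m_{θ θ} - Γ^r_{θ m} Γ^m_{θ r}
  = (-1) - (0) + (0) - (-1) = 0
R^θ_{θ θ θ} = 0 (a repeated index in an antisymmetric pair)
R_{θθ} = R^r_{θ r θ} + R^θ_{θ θ θ} = (0) + (0) = 0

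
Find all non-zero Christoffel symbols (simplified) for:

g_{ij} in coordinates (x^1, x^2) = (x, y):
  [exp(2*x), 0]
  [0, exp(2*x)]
Using Γ^k_{ij} = (1/2) g^{km} (∂_i g_{mj} + ∂_j g_{mi} - ∂_m g_{ij}); the metric is diagonal, so only the m = k term contributes.
Non-zero symbols (using the symmetry Γ^k_{ij} = Γ^k_{ji}):
Γ^x_{x x} = (1/2) g^{xx} (∂_x g_{xx} + ∂_x g_{xx} - ∂_x g_{xx}) = (1/2)(exp(-2*x))((2*exp(2*x)) + (2*exp(2*x)) - (2*exp(2*x))) = 1
Γ^x_{y y} = (1/2) g^{xx} (∂_y g_{xy} + ∂_y g_{xy} - ∂_x g_{yy}) = (1/2)(exp(-2*x))((0) + (0) - (2*exp(2*x))) = -1
Γ^y_{x y} = (1/2) g^{yy} (∂_x g_{yy} + ∂_y g_{yx} - ∂_y g_{xy}) = (1/2)(exp(-2*x))((2*exp(2*x)) + (0) - (0)) = 1
All other Christoffel symbols are zero.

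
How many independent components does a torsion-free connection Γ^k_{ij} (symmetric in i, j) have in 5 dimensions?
Γ^k_{ij} has n choices for the upper index and n(n+1)/2 independent symmetric lower index pairs.
Total = 5 × 5×6/2 = 5 × 15 = 75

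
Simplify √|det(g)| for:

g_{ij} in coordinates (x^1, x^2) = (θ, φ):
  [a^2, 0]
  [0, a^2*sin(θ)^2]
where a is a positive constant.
det(g) = a^4*sin(θ)^2
√|det(g)| = a^2*sin(θ) (taking 0 < θ < π so that |sin(θ)| = sin(θ))
Volume element: dV = a^2*sin(θ) dθ dφ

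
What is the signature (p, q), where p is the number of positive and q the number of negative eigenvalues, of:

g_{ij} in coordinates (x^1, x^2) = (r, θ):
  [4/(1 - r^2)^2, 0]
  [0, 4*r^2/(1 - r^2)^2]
The metric is diagonal, so its eigenvalues are the diagonal entries: 4/(1 - r^2)^2, 4*r^2/(1 - r^2)^2 (at a generic point, where coordinate-dependent entries are positive).
2 positive, 0 negative.
(2, 0) - Riemannian (positive definite)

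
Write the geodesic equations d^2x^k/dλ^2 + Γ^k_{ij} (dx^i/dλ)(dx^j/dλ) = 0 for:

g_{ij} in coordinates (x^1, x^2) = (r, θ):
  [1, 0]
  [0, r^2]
Geodesic equation: d^2x^k/dλ^2 + Γ^k_{ij} (dx^i/dλ)(dx^j/dλ) = 0.
Non-zero Christoffel symbols:
Γ^r_{θ θ} = -r
Γ^θ_{r θ} = 1/r
Substituting (the symmetric pair Γ^k_{ij}, Γ^k_{ji} combines into a factor 2):
d^2r/dλ^2 - r (dθ/dλ)^2 = 0
d^2θ/dλ^2 + (2/r) (dr/dλ)(dθ/dλ) = 0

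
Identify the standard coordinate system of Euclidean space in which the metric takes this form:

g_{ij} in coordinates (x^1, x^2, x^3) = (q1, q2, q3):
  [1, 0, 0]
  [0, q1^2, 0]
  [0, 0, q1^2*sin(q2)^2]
The line element ds^2 = dq1^2 + q1^2 dq2^2 + q1^2 sin(q2)^2 dq3^2 is dr^2 + r^2 dθ^2 + r^2 sin(θ)^2 dφ^2 with q1 = r, q2 = θ, q3 = φ.
spherical coordinates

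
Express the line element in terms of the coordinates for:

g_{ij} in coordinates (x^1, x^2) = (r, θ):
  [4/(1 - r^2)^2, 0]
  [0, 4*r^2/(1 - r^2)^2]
ds^2 = g_{ij} dx^i dx^j; only the non-zero components contribute.
ds^2 = (4/(1 - r^2)^2) dr^2 + (4*r^2/(1 - r^2)^2) dθ^2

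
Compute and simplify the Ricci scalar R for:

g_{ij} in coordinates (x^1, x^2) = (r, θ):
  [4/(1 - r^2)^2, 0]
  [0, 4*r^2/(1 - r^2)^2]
Non-zero Christoffel symbols (Γ^k_{ij} = Γ^k_{ji}):
Γ^r_{r r} = 2*r/(1 - r^2)
Γ^r_{θ θ} = (r^3 + r)/(r^2 - 1)
Γ^θ_{r θ} = (-r^2 - 1)/(r^3 - r)
Ricci tensor (R_{ij} = R^k_{ikj}): R_{rr} = -4/(r^2 - 1)^2, R_{rθ} = 0, R_{θθ} = -4*r^2/(r^2 - 1)^2
Inverse metric: g^{rr} = (1 - r^2)^2/4, g^{θθ} = (1 - r^2)^2/(4*r^2)
R = g^{ij} R_{ij} = ((1 - r^2)^2/4)(-4/(r^2 - 1)^2) + ((1 - r^2)^2/(4*r^2))(-4*r^2/(r^2 - 1)^2) = -2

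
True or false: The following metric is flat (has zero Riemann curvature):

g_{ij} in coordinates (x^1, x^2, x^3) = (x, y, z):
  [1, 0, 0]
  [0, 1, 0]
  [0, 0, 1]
All metric components are constant, so every Christoffel symbol vanishes and R^i_{jkl} = 0.
True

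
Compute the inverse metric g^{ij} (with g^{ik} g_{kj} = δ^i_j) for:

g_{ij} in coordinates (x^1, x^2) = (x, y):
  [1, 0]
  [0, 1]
The metric is diagonal, so g^{ij} is diagonal with entries 1/g_{ii}: diag(1, 1).
g^{ij}:
  [1, 0]
  [0, 1]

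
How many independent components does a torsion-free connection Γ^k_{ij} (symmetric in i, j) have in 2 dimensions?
Γ^k_{ij} has n choices for the upper index and n(n+1)/2 independent symmetric lower index pairs.
Total = 2 × 2×3/2 = 2 × 3 = 6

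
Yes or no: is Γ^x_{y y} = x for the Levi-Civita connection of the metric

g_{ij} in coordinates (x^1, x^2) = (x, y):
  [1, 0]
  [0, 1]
Γ^x_{y y} = (1/2) g^{xx} (∂_y g_{xy} + ∂_y g_{xy} - ∂_x g_{yy}) = (1/2)(1)((0) + (0) - (0)) = 0
This differs from the proposed value x.
No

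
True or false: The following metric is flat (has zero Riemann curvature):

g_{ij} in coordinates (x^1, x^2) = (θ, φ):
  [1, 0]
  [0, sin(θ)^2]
Non-zero Christoffel symbols:
Γ^θ_{φ φ} = -sin(2*θ)/2
Γ^φ_{θ φ} = 1/tan(θ)
Ricci tensor: R_{θθ} = 1, R_{θφ} = 0, R_{φφ} = sin(θ)^2
The Ricci tensor is non-zero, so the Riemann tensor is non-zero: not flat.
False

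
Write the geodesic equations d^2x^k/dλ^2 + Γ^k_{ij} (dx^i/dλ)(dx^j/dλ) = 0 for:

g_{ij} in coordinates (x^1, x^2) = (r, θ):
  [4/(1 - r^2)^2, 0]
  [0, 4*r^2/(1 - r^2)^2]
Geodesic equation: d^2x^k/dλ^2 + Γ^k_{ij} (dx^i/dλ)(dx^j/dλ) = 0.
Non-zero Christoffel symbols:
Γ^r_{r r} = 2*r/(1 - r^2)
Γ^r_{θ θ} = (r^3 + r)/(r^2 - 1)
Γ^θ_{r θ} = (-r^2 - 1)/(r^3 - r)
Substituting (the symmetric pair Γ^k_{ij}, Γ^k_{ji} combines into a factor 2):
d^2r/dλ^2 + (2*r/(1 - r^2)) (dr/dλ)^2 + ((r^3 + r)/(r^2 - 1)) (dθ/dλ)^2 = 0
d^2θ/dλ^2 + ((-2*r^2 - 2)/(r^3 - r)) (dr/dλ)(dθ/dλ) = 0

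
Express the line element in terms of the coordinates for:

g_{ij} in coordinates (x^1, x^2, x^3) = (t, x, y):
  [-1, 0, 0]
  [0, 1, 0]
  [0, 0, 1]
ds^2 = g_{ij} dx^i dx^j; only the non-zero components contribute.
ds^2 = -dt^2 + dx^2 + dy^2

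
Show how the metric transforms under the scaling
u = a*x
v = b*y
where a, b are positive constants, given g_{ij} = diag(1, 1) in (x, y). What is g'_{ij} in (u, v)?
Invert the transformation: x = u/a, y = v/b
g'_{ij} = (∂x^k/∂x'^i)(∂x^l/∂x'^j) g_{kl}; with g_{kl} = δ_{kl} this is Σ_k (∂x^k/∂x'^i)(∂x^k/∂x'^j).
Jacobian: ∂x/∂u = 1/a, ∂x/∂v = 0, ∂y/∂u = 0, ∂y/∂v = 1/b
g'_{uu} = (1/a)(1/a) + (0)(0) = 1/a^2
g'_{uv} = (1/a)(0) + (0)(1/b) = 0
g'_{vv} = (0)(0) + (1/b)(1/b) = 1/b^2
g'_{ij} = diag(1/a^2, 1/b^2)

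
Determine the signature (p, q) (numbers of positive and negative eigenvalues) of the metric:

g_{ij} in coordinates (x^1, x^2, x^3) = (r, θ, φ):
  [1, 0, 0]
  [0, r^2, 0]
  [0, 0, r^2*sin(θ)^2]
The metric is diagonal, so its eigenvalues are the diagonal entries: 1, r^2, r^2*sin(θ)^2 (at a generic point, where coordinate-dependent entries are positive).
3 positive, 0 negative.
(3, 0) - Riemannian (positive definite)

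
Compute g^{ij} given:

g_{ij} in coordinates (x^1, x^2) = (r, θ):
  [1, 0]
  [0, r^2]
The metric is diagonal, so g^{ij} is diagonal with entries 1/g_{ii}: diag(1, 1/(r^2)).
g^{ij}:
  [1, 0]
  [0, 1/r^2]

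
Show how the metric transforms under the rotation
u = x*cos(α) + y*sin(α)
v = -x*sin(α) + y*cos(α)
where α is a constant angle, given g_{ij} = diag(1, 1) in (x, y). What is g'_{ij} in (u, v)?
Invert the transformation: x = u*cos(α) - v*sin(α), y = u*sin(α) + v*cos(α)
g'_{ij} = (∂x^k/∂x'^i)(∂x^l/∂x'^j) g_{kl}; with g_{kl} = δ_{kl} this is Σ_k (∂x^k/∂x'^i)(∂x^k/∂x'^j).
Jacobian: ∂x/∂u = cos(α), ∂x/∂v = -sin(α), ∂y/∂u = sin(α), ∂y/∂v = cos(α)
g'_{uu} = (cos(α))(cos(α)) + (sin(α))(sin(α)) = 1
g'_{uv} = (cos(α))(-sin(α)) + (sin(α))(cos(α)) = 0
g'_{vv} = (-sin(α))(-sin(α)) + (cos(α))(cos(α)) = 1
g'_{ij} = diag(1, 1)
The Euclidean metric is invariant under rotations.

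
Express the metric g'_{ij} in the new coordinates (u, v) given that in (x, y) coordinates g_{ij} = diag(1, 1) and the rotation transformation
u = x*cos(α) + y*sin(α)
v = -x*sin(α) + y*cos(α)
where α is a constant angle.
Invert the transformation: x = u*cos(α) - v*sin(α), y = u*sin(α) + v*cos(α)
g'_{ij} = (∂x^k/∂x'^i)(∂x^l/∂x'^j) g_{kl}; with g_{kl} = δ_{kl} this is Σ_k (∂x^k/∂x'^i)(∂x^k/∂x'^j).
Jacobian: ∂x/∂u = cos(α), ∂x/∂v = -sin(α), ∂y/∂u = sin(α), ∂y/∂v = cos(α)
g'_{uu} = (cos(α))(cos(α)) + (sin(α))(sin(α)) = 1
g'_{uv} = (cos(α))(-sin(α)) + (sin(α))(cos(α)) = 0
g'_{vv} = (-sin(α))(-sin(α)) + (cos(α))(cos(α)) = 1
g'_{ij} = diag(1, 1)
The Euclidean metric is invariant under rotations.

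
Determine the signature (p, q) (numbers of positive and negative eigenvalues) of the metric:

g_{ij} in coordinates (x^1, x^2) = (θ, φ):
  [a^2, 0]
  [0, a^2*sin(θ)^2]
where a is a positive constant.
The metric is diagonal, so its eigenvalues are the diagonal entries: a^2, a^2*sin(θ)^2 (at a generic point, where coordinate-dependent entries are positive).
2 positive, 0 negative.
(2, 0) - Riemannian (positive definite)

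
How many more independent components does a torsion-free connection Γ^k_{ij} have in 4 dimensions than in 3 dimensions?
Independent components in n dimensions: n × n(n+1)/2 = n^2(n+1)/2.
4D: 4 × 10 = 40
3D: 3 × 6 = 18
Difference = 40 - 18 = 22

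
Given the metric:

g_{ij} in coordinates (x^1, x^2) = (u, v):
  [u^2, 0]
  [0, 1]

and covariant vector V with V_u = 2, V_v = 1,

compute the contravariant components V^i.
Inverse metric (diagonal): g^{uu} = 1/u^2, g^{vv} = 1
V^i = g^{ij} V_j:
V^u = (1/u^2)(2) + (0)(1) = 2/u^2
V^v = (0)(2) + (1)(1) = 1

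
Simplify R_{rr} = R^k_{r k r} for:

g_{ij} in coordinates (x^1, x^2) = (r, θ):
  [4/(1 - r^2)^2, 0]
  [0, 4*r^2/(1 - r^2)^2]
Non-zero Christoffel symbols (Γ^k_{ij} = Γ^k_{ji}):
Γ^r_{r r} = 2*r/(1 - r^2)
Γ^r_{θ θ} = (r^3 + r)/(r^2 - 1)
Γ^θ_{r θ} = (-r^2 - 1)/(r^3 - r)
R^r_{r r r} = 0 (a repeated index in an antisymmetric pair)
R^θ_{r θ r} = ∂_θ Γ^θ_{r r} - ∂_r Γ^θ_{r θ} + Γ^θ_{θ m} Γ^m_{r r} - Γ^θ_{r m} Γ^m_{r θ}
  = (0) - ((r^4 + 4*r^2 - 1)/(r^3 - r)^2) + (2*(r^2 + 1)/(r^2 - 1)^2) - ((r^2 + 1)^2/(r^3 - r)^2) = -4/(r^2 - 1)^2
R_{rr} = R^r_{r r r} + R^θ_{r θ r} = (0) + (-4/(r^2 - 1)^2) = -4/(r^2 - 1)^2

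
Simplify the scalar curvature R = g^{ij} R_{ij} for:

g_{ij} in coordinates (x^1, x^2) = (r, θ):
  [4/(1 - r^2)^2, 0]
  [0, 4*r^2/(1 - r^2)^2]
Non-zero Christoffel symbols (Γ^k_{ij} = Γ^k_{ji}):
Γ^r_{r r} = 2*r/(1 - r^2)
Γ^r_{θ θ} = (r^3 + r)/(r^2 - 1)
Γ^θ_{r θ} = (-r^2 - 1)/(r^3 - r)
Ricci tensor (R_{ij} = R^k_{ikj}): R_{rr} = -4/(r^2 - 1)^2, R_{rθ} = 0, R_{θθ} = -4*r^2/(r^2 - 1)^2
Inverse metric: g^{rr} = (1 - r^2)^2/4, g^{θθ} = (1 - r^2)^2/(4*r^2)
R = g^{ij} R_{ij} = ((1 - r^2)^2/4)(-4/(r^2 - 1)^2) + ((1 - r^2)^2/(4*r^2))(-4*r^2/(r^2 - 1)^2) = -2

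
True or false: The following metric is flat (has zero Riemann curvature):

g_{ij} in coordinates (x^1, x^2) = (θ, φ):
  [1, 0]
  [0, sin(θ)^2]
Non-zero Christoffel symbols:
Γ^θ_{φ φ} = -sin(2*θ)/2
Γ^φ_{θ φ} = 1/tan(θ)
Ricci tensor: R_{θθ} = 1, R_{θφ} = 0, R_{φφ} = sin(θ)^2
The Ricci tensor is non-zero, so the Riemann tensor is non-zero: not flat.
False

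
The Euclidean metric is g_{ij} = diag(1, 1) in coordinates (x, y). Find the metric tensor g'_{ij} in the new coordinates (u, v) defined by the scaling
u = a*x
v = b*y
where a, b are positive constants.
Invert the transformation: x = u/a, y = v/b
g'_{ij} = (∂x^k/∂x'^i)(∂x^l/∂x'^j) g_{kl}; with g_{kl} = δ_{kl} this is Σ_k (∂x^k/∂x'^i)(∂x^k/∂x'^j).
Jacobian: ∂x/∂u = 1/a, ∂x/∂v = 0, ∂y/∂u = 0, ∂y/∂v = 1/b
g'_{uu} = (1/a)(1/a) + (0)(0) = 1/a^2
g'_{uv} = (1/a)(0) + (0)(1/b) = 0
g'_{vv} = (0)(0) + (1/b)(1/b) = 1/b^2
g'_{ij} = diag(1/a^2, 1/b^2)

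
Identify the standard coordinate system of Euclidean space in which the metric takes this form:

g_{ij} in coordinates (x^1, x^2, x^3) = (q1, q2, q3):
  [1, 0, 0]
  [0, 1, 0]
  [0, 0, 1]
All components are constant and the metric is the identity, i.e. orthonormal rectilinear coordinates.
Cartesian (3D) coordinates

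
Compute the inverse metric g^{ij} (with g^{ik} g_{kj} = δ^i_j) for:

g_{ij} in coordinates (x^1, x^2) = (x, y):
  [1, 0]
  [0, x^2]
The metric is diagonal, so g^{ij} is diagonal with entries 1/g_{ii}: diag(1, 1/(x^2)).
g^{ij}:
  [1, 0]
  [0, 1/x^2]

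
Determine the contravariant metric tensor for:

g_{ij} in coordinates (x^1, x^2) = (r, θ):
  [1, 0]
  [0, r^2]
The metric is diagonal, so g^{ij} is diagonal with entries 1/g_{ii}: diag(1, 1/(r^2)).
g^{ij}:
  [1, 0]
  [0, 1/r^2]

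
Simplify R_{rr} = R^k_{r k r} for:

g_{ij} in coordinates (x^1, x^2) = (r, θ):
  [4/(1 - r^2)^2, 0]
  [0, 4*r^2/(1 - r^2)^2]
Non-zero Christoffel symbols (Γ^k_{ij} = Γ^k_{ji}):
Γ^r_{r r} = 2*r/(1 - r^2)
Γ^r_{θ θ} = (r^3 + r)/(r^2 - 1)
Γ^θ_{r θ} = (-r^2 - 1)/(r^3 - r)
R^r_{r r r} = 0 (a repeated index in an antisymmetric pair)
R^θ_{r θ r} = ∂_θ Γ^θ_{r r} - ∂_r Γ^θ_{r θ} + Γ^θ_{θ m} Γ^m_{r r} - Γ^θ_{r m} Γ^m_{r θ}
  = (0) - ((r^4 + 4*r^2 - 1)/(r^3 - r)^2) + (2*(r^2 + 1)/(r^2 - 1)^2) - ((r^2 + 1)^2/(r^3 - r)^2) = -4/(r^2 - 1)^2
R_{rr} = R^r_{r r r} + R^θ_{r θ r} = (0) + (-4/(r^2 - 1)^2) = -4/(r^2 - 1)^2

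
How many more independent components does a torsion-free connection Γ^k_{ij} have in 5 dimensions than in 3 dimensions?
Independent components in n dimensions: n × n(n+1)/2 = n^2(n+1)/2.
5D: 5 × 15 = 75
3D: 3 × 6 = 18
Difference = 75 - 18 = 57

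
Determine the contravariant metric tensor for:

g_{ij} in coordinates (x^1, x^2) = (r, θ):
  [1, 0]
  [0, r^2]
The metric is diagonal, so g^{ij} is diagonal with entries 1/g_{ii}: diag(1, 1/(r^2)).
g^{ij}:
  [1, 0]
  [0, 1/r^2]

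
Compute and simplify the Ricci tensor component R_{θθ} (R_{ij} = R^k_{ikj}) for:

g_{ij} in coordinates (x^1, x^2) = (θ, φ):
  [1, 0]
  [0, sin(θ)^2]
Non-zero Christoffel symbols (Γ^k_{ij} = Γ^k_{ji}):
Γ^θ_{φ φ} = -sin(2*θ)/2
Γ^φ_{θ φ} = 1/tan(θ)
R^θ_{θ θ θ} = 0 (a repeated index in an antisymmetric pair)
R^φ_{θ φ θ} = ∂_φ Γ^φ_{θ θ} - ∂_θ Γ^φ_{θ φ} + Γ^φ_{φ m} Γ^m_{θ θ} - Γ^φ_{θ m} Γ^m_{θ φ}
  = (0) - (-1/sin(θ)^2) + (0) - (1/tan(θ)^2) = 1
R_{θθ} = R^θ_{θ θ θ} + R^φ_{θ φ θ} = (0) + (1) = 1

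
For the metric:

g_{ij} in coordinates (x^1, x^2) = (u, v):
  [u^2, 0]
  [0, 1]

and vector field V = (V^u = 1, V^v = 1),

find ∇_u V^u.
Non-zero Christoffel symbols:
Γ^u_{u u} = 1/u
∇_u V^u = ∂_u V^u + Γ^u_{u j} V^j
  = (0) + (1/u)(1) + (0)(1)
  = 1/u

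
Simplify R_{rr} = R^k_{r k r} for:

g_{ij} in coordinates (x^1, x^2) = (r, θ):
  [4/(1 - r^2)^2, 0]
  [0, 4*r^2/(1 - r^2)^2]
Non-zero Christoffel symbols (Γ^k_{ij} = Γ^k_{ji}):
Γ^r_{r r} = 2*r/(1 - r^2)
Γ^r_{θ θ} = (r^3 + r)/(r^2 - 1)
Γ^θ_{r θ} = (-r^2 - 1)/(r^3 - r)
R^r_{r r r} = 0 (a repeated index in an antisymmetric pair)
R^θ_{r θ r} = ∂_θ Γ^θ_{r r} - ∂_r Γ^θ_{r θ} + Γ^θ_{θ m} Γ^m_{r r} - Γ^θ_{r m} Γ^m_{r θ}
  = (0) - ((r^4 + 4*r^2 - 1)/(r^3 - r)^2) + (2*(r^2 + 1)/(r^2 - 1)^2) - ((r^2 + 1)^2/(r^3 - r)^2) = -4/(r^2 - 1)^2
R_{rr} = R^r_{r r r} + R^θ_{r θ r} = (0) + (-4/(r^2 - 1)^2) = -4/(r^2 - 1)^2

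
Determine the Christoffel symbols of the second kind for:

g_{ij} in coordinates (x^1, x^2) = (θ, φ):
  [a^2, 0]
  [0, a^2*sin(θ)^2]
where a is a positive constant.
Using Γ^k_{ij} = (1/2) g^{km} (∂_i g_{mj} + ∂_j g_{mi} - ∂_m g_{ij}); the metric is diagonal, so only the m = k term contributes.
Non-zero symbols (using the symmetry Γ^k_{ij} = Γ^k_{ji}):
Γ^θ_{φ φ} = (1/2) g^{θθ} (∂_φ g_{θφ} + ∂_φ g_{θφ} - ∂_θ g_{φφ}) = (1/2)(1/a^2)((0) + (0) - (a^2*sin(2*θ))) = -sin(2*θ)/2
Γ^φ_{θ φ} = (1/2) g^{φφ} (∂_θ g_{φφ} + ∂_φ g_{φθ} - ∂_φ g_{θφ}) = (1/2)(1/(a^2*sin(θ)^2))((a^2*sin(2*θ)) + (0) - (0)) = 1/tan(θ)
All other Christoffel symbols are zero.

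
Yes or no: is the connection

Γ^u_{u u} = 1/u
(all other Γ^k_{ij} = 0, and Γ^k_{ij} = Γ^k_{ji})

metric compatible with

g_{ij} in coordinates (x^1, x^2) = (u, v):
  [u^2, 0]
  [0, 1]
Using ∇_k g_{ij} = ∂_k g_{ij} - Γ^m_{ki} g_{mj} - Γ^m_{kj} g_{im}:
e.g. ∇_u g_{uu} = (2*u) - (u) - (u) = 0
Every component ∇_k g_{ij} vanishes: the connection is metric compatible.
Yes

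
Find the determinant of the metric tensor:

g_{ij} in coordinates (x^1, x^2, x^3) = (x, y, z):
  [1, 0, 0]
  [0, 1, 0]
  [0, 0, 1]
Diagonal metric: det(g) = g_{11}·g_{22}·g_{33}
= (1)·(1)·(1)
det(g) = 1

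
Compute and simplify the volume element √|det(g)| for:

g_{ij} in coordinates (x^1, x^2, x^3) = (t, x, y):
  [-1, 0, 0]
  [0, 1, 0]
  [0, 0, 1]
det(g) = -1
√|det(g)| = 1
Volume element: dV = 1 dt dx dy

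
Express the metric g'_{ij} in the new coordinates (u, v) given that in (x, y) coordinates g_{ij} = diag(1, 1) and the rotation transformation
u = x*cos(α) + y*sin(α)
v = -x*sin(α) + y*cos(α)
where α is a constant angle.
Invert the transformation: x = u*cos(α) - v*sin(α), y = u*sin(α) + v*cos(α)
g'_{ij} = (∂x^k/∂x'^i)(∂x^l/∂x'^j) g_{kl}; with g_{kl} = δ_{kl} this is Σ_k (∂x^k/∂x'^i)(∂x^k/∂x'^j).
Jacobian: ∂x/∂u = cos(α), ∂x/∂v = -sin(α), ∂y/∂u = sin(α), ∂y/∂v = cos(α)
g'_{uu} = (cos(α))(cos(α)) + (sin(α))(sin(α)) = 1
g'_{uv} = (cos(α))(-sin(α)) + (sin(α))(cos(α)) = 0
g'_{vv} = (-sin(α))(-sin(α)) + (cos(α))(cos(α)) = 1
g'_{ij} = diag(1, 1)
The Euclidean metric is invariant under rotations.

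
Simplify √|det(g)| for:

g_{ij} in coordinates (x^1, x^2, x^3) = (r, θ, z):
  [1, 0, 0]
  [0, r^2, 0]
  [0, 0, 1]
det(g) = r^2
√|det(g)| = r
Volume element: dV = r dr dθ dz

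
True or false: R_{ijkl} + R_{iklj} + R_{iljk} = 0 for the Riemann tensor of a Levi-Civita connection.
This is the first (algebraic) Bianchi identity.
True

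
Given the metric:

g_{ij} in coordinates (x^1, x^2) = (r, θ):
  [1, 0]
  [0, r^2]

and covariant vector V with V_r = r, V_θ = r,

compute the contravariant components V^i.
Inverse metric (diagonal): g^{rr} = 1, g^{θθ} = 1/r^2
V^i = g^{ij} V_j:
V^r = (1)(r) + (0)(r) = r
V^θ = (0)(r) + (1/r^2)(r) = 1/r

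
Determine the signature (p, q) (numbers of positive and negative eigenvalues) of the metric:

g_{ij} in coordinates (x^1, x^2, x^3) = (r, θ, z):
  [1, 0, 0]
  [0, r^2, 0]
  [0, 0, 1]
The metric is diagonal, so its eigenvalues are the diagonal entries: 1, r^2, 1 (at a generic point, where coordinate-dependent entries are positive).
3 positive, 0 negative.
(3, 0) - Riemannian (positive definite)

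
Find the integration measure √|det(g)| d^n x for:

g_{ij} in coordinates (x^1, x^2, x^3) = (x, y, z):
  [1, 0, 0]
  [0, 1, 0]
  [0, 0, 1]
det(g) = 1
√|det(g)| = 1
Volume element: dV = 1 dx dy dz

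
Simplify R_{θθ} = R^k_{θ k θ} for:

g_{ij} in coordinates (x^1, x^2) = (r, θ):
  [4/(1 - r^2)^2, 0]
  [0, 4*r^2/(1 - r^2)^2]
Non-zero Christoffel symbols (Γ^k_{ij} = Γ^k_{ji}):
Γ^r_{r r} = 2*r/(1 - r^2)
Γ^r_{θ θ} = (r^3 + r)/(r^2 - 1)
Γ^θ_{r θ} = (-r^2 - 1)/(r^3 - r)
R^r_{θ r θ} = ∂_r Γ^r_{θ θ} - ∂_θ Γ^r_{θ r} + Γ^r_{r m} Γ^m_{θ θ} - Γ^r_{θ m} Γ^m_{θ r}
  = ((r^4 - 4*r^2 - 1)/(r^2 - 1)^2) - (0) + (-2*r^2*(r^2 + 1)/(r^2 - 1)^2) - (-(r^2 + 1)^2/(r^2 - 1)^2) = -4*r^2/(r^2 - 1)^2
R^θ_{θ θ θ} = 0 (a repeated index in an antisymmetric pair)
R_{θθ} = R^r_{θ r θ} + R^θ_{θ θ θ} = (-4*r^2/(r^2 - 1)^2) + (0) = -4*r^2/(r^2 - 1)^2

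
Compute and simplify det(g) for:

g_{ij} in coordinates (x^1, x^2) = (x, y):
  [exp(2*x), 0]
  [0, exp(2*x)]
For a 2×2 metric: det(g) = g_{11}·g_{22} - g_{12}·g_{21}
= (exp(2*x))·(exp(2*x)) - (0)·(0)
= exp(4*x) - 0
det(g) = exp(4*x)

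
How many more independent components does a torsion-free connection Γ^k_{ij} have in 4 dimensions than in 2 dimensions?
Independent components in n dimensions: n × n(n+1)/2 = n^2(n+1)/2.
4D: 4 × 10 = 40
2D: 2 × 3 = 6
Difference = 40 - 6 = 34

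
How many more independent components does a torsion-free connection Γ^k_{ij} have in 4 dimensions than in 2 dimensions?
Independent components in n dimensions: n × n(n+1)/2 = n^2(n+1)/2.
4D: 4 × 10 = 40
2D: 2 × 3 = 6
Difference = 40 - 6 = 34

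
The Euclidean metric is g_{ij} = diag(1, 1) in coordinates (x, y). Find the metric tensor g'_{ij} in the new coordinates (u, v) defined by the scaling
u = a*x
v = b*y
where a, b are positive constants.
Invert the transformation: x = u/a, y = v/b
g'_{ij} = (∂x^k/∂x'^i)(∂x^l/∂x'^j) g_{kl}; with g_{kl} = δ_{kl} this is Σ_k (∂x^k/∂x'^i)(∂x^k/∂x'^j).
Jacobian: ∂x/∂u = 1/a, ∂x/∂v = 0, ∂y/∂u = 0, ∂y/∂v = 1/b
g'_{uu} = (1/a)(1/a) + (0)(0) = 1/a^2
g'_{uv} = (1/a)(0) + (0)(1/b) = 0
g'_{vv} = (0)(0) + (1/b)(1/b) = 1/b^2
g'_{ij} = diag(1/a^2, 1/b^2)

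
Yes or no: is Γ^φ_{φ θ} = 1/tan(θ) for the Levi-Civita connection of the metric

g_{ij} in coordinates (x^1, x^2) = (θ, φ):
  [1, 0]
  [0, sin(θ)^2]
Γ^φ_{φ θ} = (1/2) g^{φφ} (∂_φ g_{φθ} + ∂_θ g_{φφ} - ∂_φ g_{φθ}) = (1/2)(1/sin(θ)^2)((0) + (sin(2*θ)) - (0)) = 1/tan(θ)
This equals the proposed value 1/tan(θ).
Yes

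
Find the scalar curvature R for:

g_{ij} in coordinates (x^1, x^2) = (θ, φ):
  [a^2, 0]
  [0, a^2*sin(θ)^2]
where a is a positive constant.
Non-zero Christoffel symbols (Γ^k_{ij} = Γ^k_{ji}):
Γ^θ_{φ φ} = -sin(2*θ)/2
Γ^φ_{θ φ} = 1/tan(θ)
Ricci tensor (R_{ij} = R^k_{ikj}): R_{θθ} = 1, R_{θφ} = 0, R_{φφ} = sin(θ)^2
Inverse metric: g^{θθ} = 1/a^2, g^{φφ} = 1/(a^2*sin(θ)^2)
R = g^{ij} R_{ij} = (1/a^2)(1) + (1/(a^2*sin(θ)^2))(sin(θ)^2) = 2/a^2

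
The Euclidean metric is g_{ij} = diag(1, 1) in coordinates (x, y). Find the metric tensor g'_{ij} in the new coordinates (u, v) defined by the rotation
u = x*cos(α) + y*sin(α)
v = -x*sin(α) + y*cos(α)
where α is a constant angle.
Invert the transformation: x = u*cos(α) - v*sin(α), y = u*sin(α) + v*cos(α)
g'_{ij} = (∂x^k/∂x'^i)(∂x^l/∂x'^j) g_{kl}; with g_{kl} = δ_{kl} this is Σ_k (∂x^k/∂x'^i)(∂x^k/∂x'^j).
Jacobian: ∂x/∂u = cos(α), ∂x/∂v = -sin(α), ∂y/∂u = sin(α), ∂y/∂v = cos(α)
g'_{uu} = (cos(α))(cos(α)) + (sin(α))(sin(α)) = 1
g'_{uv} = (cos(α))(-sin(α)) + (sin(α))(cos(α)) = 0
g'_{vv} = (-sin(α))(-sin(α)) + (cos(α))(cos(α)) = 1
g'_{ij} = diag(1, 1)
The Euclidean metric is invariant under rotations.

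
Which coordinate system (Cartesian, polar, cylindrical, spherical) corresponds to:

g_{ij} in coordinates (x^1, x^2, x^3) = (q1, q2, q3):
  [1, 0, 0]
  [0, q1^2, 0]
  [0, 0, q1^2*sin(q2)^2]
The line element ds^2 = dq1^2 + q1^2 dq2^2 + q1^2 sin(q2)^2 dq3^2 is dr^2 + r^2 dθ^2 + r^2 sin(θ)^2 dφ^2 with q1 = r, q2 = θ, q3 = φ.
spherical coordinates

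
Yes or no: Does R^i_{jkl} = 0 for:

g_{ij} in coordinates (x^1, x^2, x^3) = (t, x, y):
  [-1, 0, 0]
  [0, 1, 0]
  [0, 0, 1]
All metric components are constant, so every Christoffel symbol vanishes and R^i_{jkl} = 0.
Yes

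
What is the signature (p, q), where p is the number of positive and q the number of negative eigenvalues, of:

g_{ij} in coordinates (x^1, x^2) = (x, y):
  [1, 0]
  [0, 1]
The metric is diagonal, so its eigenvalues are the diagonal entries: 1, 1 (at a generic point, where coordinate-dependent entries are positive).
2 positive, 0 negative.
(2, 0) - Riemannian (positive definite)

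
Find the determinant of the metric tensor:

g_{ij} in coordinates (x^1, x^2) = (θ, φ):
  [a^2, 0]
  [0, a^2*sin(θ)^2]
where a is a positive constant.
For a 2×2 metric: det(g) = g_{11}·g_{22} - g_{12}·g_{21}
= (a^2)·(a^2*sin(θ)^2) - (0)·(0)
= a^4*sin(θ)^2 - 0
det(g) = a^4*sin(θ)^2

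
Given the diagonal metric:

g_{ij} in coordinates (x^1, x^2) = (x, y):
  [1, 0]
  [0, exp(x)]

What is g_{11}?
With x^1 = x, x^2 = y, g_{11} = g_{xx} is the row-1, column-1 entry of the matrix.
g_{11} = 1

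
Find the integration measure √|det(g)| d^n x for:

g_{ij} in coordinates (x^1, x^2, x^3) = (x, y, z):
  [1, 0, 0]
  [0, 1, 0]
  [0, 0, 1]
det(g) = 1
√|det(g)| = 1
Volume element: dV = 1 dx dy dz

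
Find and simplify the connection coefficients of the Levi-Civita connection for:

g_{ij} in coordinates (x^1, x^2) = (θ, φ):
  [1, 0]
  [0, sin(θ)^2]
Using Γ^k_{ij} = (1/2) g^{km} (∂_i g_{mj} + ∂_j g_{mi} - ∂_m g_{ij}); the metric is diagonal, so only the m = k term contributes.
Non-zero symbols (using the symmetry Γ^k_{ij} = Γ^k_{ji}):
Γ^θ_{φ φ} = (1/2) g^{θθ} (∂_φ g_{θφ} + ∂_φ g_{θφ} - ∂_θ g_{φφ}) = (1/2)(1)((0) + (0) - (sin(2*θ))) = -sin(2*θ)/2
Γ^φ_{θ φ} = (1/2) g^{φφ} (∂_θ g_{φφ} + ∂_φ g_{φθ} - ∂_φ g_{θφ}) = (1/2)(1/sin(θ)^2)((sin(2*θ)) + (0) - (0)) = 1/tan(θ)
All other Christoffel symbols are zero.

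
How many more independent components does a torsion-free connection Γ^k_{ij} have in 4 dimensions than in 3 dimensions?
Independent components in n dimensions: n × n(n+1)/2 = n^2(n+1)/2.
4D: 4 × 10 = 40
3D: 3 × 6 = 18
Difference = 40 - 18 = 22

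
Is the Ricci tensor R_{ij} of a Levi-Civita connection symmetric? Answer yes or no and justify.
R_{ij} = R^k_{ikj}; the pair symmetry R_{kilj} = R_{ljki} gives R_{ij} = R_{ji}.
Yes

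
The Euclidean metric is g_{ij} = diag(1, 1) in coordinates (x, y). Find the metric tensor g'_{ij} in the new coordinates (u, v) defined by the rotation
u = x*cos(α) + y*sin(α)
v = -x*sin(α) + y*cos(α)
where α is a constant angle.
Invert the transformation: x = u*cos(α) - v*sin(α), y = u*sin(α) + v*cos(α)
g'_{ij} = (∂x^k/∂x'^i)(∂x^l/∂x'^j) g_{kl}; with g_{kl} = δ_{kl} this is Σ_k (∂x^k/∂x'^i)(∂x^k/∂x'^j).
Jacobian: ∂x/∂u = cos(α), ∂x/∂v = -sin(α), ∂y/∂u = sin(α), ∂y/∂v = cos(α)
g'_{uu} = (cos(α))(cos(α)) + (sin(α))(sin(α)) = 1
g'_{uv} = (cos(α))(-sin(α)) + (sin(α))(cos(α)) = 0
g'_{vv} = (-sin(α))(-sin(α)) + (cos(α))(cos(α)) = 1
g'_{ij} = diag(1, 1)
The Euclidean metric is invariant under rotations.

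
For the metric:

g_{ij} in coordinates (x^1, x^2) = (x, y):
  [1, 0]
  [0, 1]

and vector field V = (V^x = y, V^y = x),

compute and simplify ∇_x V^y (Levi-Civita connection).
All Christoffel symbols are zero.
∇_x V^y = ∂_x V^y + Γ^y_{x j} V^j
  = (1) + (0)(y) + (0)(x)
  = 1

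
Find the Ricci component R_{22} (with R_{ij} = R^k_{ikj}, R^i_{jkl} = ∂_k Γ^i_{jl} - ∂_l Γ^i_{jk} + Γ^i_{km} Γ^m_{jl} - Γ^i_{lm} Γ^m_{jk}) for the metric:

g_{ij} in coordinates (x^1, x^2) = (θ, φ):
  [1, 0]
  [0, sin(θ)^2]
Non-zero Christoffel symbols (Γ^k_{ij} = Γ^k_{ji}):
Γ^θ_{φ φ} = -sin(2*θ)/2
Γ^φ_{θ φ} = 1/tan(θ)
R^θ_{φ θ φ} = ∂_θ Γ^θ_{φ φ} - ∂_φ Γ^θ_{φ θ} + Γ^θ_{θ m} Γ^m_{φ φ} - Γ^θ_{φ m} Γ^m_{φ θ}
  = (-cos(2*θ)) - (0) + (0) - (-cos(θ)^2) = sin(θ)^2
R^φ_{φ φ φ} = 0 (a repeated index in an antisymmetric pair)
R_{φφ} = R^θ_{φ θ φ} + R^φ_{φ φ φ} = (sin(θ)^2) + (0) = sin(θ)^2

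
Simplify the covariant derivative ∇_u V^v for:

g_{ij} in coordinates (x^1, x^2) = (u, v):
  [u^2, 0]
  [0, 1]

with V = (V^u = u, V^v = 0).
Non-zero Christoffel symbols:
Γ^u_{u u} = 1/u
∇_u V^v = ∂_u V^v + Γ^v_{u j} V^j
  = (0) + (0)(u) + (0)(0)
  = 0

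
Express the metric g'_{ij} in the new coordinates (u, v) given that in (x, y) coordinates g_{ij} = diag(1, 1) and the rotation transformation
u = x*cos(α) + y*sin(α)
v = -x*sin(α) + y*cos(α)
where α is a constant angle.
Invert the transformation: x = u*cos(α) - v*sin(α), y = u*sin(α) + v*cos(α)
g'_{ij} = (∂x^k/∂x'^i)(∂x^l/∂x'^j) g_{kl}; with g_{kl} = δ_{kl} this is Σ_k (∂x^k/∂x'^i)(∂x^k/∂x'^j).
Jacobian: ∂x/∂u = cos(α), ∂x/∂v = -sin(α), ∂y/∂u = sin(α), ∂y/∂v = cos(α)
g'_{uu} = (cos(α))(cos(α)) + (sin(α))(sin(α)) = 1
g'_{uv} = (cos(α))(-sin(α)) + (sin(α))(cos(α)) = 0
g'_{vv} = (-sin(α))(-sin(α)) + (cos(α))(cos(α)) = 1
g'_{ij} = diag(1, 1)
The Euclidean metric is invariant under rotations.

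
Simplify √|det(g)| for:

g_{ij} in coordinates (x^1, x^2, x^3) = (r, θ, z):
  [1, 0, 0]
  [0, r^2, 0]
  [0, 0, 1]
det(g) = r^2
√|det(g)| = r
Volume element: dV = r dr dθ dz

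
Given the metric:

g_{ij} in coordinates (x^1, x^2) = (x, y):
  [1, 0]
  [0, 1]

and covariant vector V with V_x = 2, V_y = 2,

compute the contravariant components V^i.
Inverse metric (diagonal): g^{xx} = 1, g^{yy} = 1
V^i = g^{ij} V_j:
V^x = (1)(2) + (0)(2) = 2
V^y = (0)(2) + (1)(2) = 2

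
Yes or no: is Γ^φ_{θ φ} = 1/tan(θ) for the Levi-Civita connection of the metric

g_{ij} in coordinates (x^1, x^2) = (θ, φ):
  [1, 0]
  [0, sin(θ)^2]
Γ^φ_{θ φ} = (1/2) g^{φφ} (∂_θ g_{φφ} + ∂_φ g_{φθ} - ∂_φ g_{θφ}) = (1/2)(1/sin(θ)^2)((sin(2*θ)) + (0) - (0)) = 1/tan(θ)
This equals the proposed value 1/tan(θ).
Yes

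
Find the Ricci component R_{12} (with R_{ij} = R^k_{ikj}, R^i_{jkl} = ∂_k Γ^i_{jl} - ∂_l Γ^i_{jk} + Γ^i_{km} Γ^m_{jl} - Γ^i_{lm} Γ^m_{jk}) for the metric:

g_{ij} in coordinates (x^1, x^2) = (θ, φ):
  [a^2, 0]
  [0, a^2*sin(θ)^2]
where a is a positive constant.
Non-zero Christoffel symbols (Γ^k_{ij} = Γ^k_{ji}):
Γ^θ_{φ φ} = -sin(2*θ)/2
Γ^φ_{θ φ} = 1/tan(θ)
R^θ_{θ θ φ} = 0 (a repeated index in an antisymmetric pair)
R^φ_{θ φ φ} = 0 (a repeated index in an antisymmetric pair)
R_{θφ} = R^θ_{θ θ φ} + R^φ_{θ φ φ} = (0) + (0) = 0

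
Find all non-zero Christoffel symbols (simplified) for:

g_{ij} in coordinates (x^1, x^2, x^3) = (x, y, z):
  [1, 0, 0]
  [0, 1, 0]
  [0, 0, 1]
Using Γ^k_{ij} = (1/2) g^{km} (∂_i g_{mj} + ∂_j g_{mi} - ∂_m g_{ij}); the metric is diagonal, so only the m = k term contributes.
Every metric component is constant, so all ∂_m g_{ij} = 0 and every Christoffel symbol vanishes.
All Christoffel symbols are zero.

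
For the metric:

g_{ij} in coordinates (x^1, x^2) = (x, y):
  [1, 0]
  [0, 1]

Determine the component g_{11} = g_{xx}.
With x^1 = x, x^2 = y, g_{11} = g_{xx} is the row-1, column-1 entry of the matrix.
g_{11} = 1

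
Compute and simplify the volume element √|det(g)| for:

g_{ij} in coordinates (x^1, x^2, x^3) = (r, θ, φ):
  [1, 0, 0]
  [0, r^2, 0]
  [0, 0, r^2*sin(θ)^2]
det(g) = r^4*sin(θ)^2
√|det(g)| = r^2*sin(θ) (taking 0 < θ < π so that |sin(θ)| = sin(θ))
Volume element: dV = r^2*sin(θ) dr dθ dφ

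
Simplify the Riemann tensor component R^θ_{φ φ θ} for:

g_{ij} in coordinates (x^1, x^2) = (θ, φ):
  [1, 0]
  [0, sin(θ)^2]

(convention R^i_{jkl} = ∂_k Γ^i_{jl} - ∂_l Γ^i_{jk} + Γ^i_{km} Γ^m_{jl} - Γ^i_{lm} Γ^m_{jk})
Non-zero Christoffel symbols (Γ^k_{ij} = Γ^k_{ji}):
Γ^θ_{φ φ} = -sin(2*θ)/2
Γ^φ_{θ φ} = 1/tan(θ)
R^θ_{φ φ θ} = ∂_φ Γ^θ_{φ θ} - ∂_θ Γ^θ_{φ φ} + Γ^θ_{φ m} Γ^m_{φ θ} - Γ^θ_{θ m} Γ^m_{φ φ}
  = (0) - (-cos(2*θ)) + (-cos(θ)^2) - (0) = -sin(θ)^2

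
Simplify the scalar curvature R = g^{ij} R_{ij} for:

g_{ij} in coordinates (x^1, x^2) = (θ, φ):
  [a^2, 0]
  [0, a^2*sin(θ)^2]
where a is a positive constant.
Non-zero Christoffel symbols (Γ^k_{ij} = Γ^k_{ji}):
Γ^θ_{φ φ} = -sin(2*θ)/2
Γ^φ_{θ φ} = 1/tan(θ)
Ricci tensor (R_{ij} = R^k_{ikj}): R_{θθ} = 1, R_{θφ} = 0, R_{φφ} = sin(θ)^2
Inverse metric: g^{θθ} = 1/a^2, g^{φφ} = 1/(a^2*sin(θ)^2)
R = g^{ij} R_{ij} = (1/a^2)(1) + (1/(a^2*sin(θ)^2))(sin(θ)^2) = 2/a^2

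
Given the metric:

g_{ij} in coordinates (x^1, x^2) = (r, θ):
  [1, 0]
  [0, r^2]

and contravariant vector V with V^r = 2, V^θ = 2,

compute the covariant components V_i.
V_i = g_{ij} V^j:
V_r = (1)(2) + (0)(2) = 2
V_θ = (0)(2) + (r^2)(2) = 2*r^2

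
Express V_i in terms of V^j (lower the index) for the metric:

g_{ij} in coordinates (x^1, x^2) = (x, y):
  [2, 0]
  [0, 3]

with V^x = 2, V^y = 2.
V_i = g_{ij} V^j:
V_x = (2)(2) + (0)(2) = 4
V_y = (0)(2) + (3)(2) = 6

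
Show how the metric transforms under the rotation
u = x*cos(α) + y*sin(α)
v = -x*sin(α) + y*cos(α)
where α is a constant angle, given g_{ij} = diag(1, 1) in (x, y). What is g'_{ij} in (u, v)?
Invert the transformation: x = u*cos(α) - v*sin(α), y = u*sin(α) + v*cos(α)
g'_{ij} = (∂x^k/∂x'^i)(∂x^l/∂x'^j) g_{kl}; with g_{kl} = δ_{kl} this is Σ_k (∂x^k/∂x'^i)(∂x^k/∂x'^j).
Jacobian: ∂x/∂u = cos(α), ∂x/∂v = -sin(α), ∂y/∂u = sin(α), ∂y/∂v = cos(α)
g'_{uu} = (cos(α))(cos(α)) + (sin(α))(sin(α)) = 1
g'_{uv} = (cos(α))(-sin(α)) + (sin(α))(cos(α)) = 0
g'_{vv} = (-sin(α))(-sin(α)) + (cos(α))(cos(α)) = 1
g'_{ij} = diag(1, 1)
The Euclidean metric is invariant under rotations.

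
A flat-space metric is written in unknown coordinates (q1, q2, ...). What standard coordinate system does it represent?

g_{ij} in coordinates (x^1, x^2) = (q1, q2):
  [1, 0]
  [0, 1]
All components are constant and the metric is the identity, i.e. orthonormal rectilinear coordinates.
Cartesian (2D) coordinates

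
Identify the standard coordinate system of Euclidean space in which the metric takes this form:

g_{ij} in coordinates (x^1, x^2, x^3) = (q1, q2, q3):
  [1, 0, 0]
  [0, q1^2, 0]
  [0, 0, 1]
The line element ds^2 = dq1^2 + q1^2 dq2^2 + dq3^2 is dr^2 + r^2 dθ^2 + dz^2 with q1 = r, q2 = θ, q3 = z.
cylindrical coordinates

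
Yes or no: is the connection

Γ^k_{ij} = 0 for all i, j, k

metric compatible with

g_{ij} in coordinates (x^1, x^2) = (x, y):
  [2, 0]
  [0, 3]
Using ∇_k g_{ij} = ∂_k g_{ij} - Γ^m_{ki} g_{mj} - Γ^m_{kj} g_{im}:
e.g. ∇_x g_{xy} = (0) - (0) - (0) = 0
Every component ∇_k g_{ij} vanishes: the connection is metric compatible.
Yes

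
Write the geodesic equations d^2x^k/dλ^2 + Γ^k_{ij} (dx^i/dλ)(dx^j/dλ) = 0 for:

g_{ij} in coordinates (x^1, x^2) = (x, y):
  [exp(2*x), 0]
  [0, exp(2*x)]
Geodesic equation: d^2x^k/dλ^2 + Γ^k_{ij} (dx^i/dλ)(dx^j/dλ) = 0.
Non-zero Christoffel symbols:
Γ^x_{x x} = 1
Γ^x_{y y} = -1
Γ^y_{x y} = 1
Substituting (the symmetric pair Γ^k_{ij}, Γ^k_{ji} combines into a factor 2):
d^2x/dλ^2 + (dx/dλ)^2 - (dy/dλ)^2 = 0
d^2y/dλ^2 + 2 (dx/dλ)(dy/dλ) = 0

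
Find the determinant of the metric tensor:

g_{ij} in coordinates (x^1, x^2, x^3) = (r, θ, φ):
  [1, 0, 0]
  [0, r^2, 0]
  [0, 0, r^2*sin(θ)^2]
Diagonal metric: det(g) = g_{11}·g_{22}·g_{33}
= (1)·(r^2)·(r^2*sin(θ)^2)
det(g) = r^4*sin(θ)^2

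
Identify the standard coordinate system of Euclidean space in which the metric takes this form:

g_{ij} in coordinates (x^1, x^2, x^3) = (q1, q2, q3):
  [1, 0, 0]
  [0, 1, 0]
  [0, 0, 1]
All components are constant and the metric is the identity, i.e. orthonormal rectilinear coordinates.
Cartesian (3D) coordinates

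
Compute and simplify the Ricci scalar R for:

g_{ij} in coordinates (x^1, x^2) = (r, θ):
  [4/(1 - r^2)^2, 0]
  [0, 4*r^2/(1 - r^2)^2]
Non-zero Christoffel symbols (Γ^k_{ij} = Γ^k_{ji}):
Γ^r_{r r} = 2*r/(1 - r^2)
Γ^r_{θ θ} = (r^3 + r)/(r^2 - 1)
Γ^θ_{r θ} = (-r^2 - 1)/(r^3 - r)
Ricci tensor (R_{ij} = R^k_{ikj}): R_{rr} = -4/(r^2 - 1)^2, R_{rθ} = 0, R_{θθ} = -4*r^2/(r^2 - 1)^2
Inverse metric: g^{rr} = (1 - r^2)^2/4, g^{θθ} = (1 - r^2)^2/(4*r^2)
R = g^{ij} R_{ij} = ((1 - r^2)^2/4)(-4/(r^2 - 1)^2) + ((1 - r^2)^2/(4*r^2))(-4*r^2/(r^2 - 1)^2) = -2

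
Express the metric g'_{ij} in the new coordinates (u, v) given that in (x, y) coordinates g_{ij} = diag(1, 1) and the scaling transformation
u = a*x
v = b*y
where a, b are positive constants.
Invert the transformation: x = u/a, y = v/b
g'_{ij} = (∂x^k/∂x'^i)(∂x^l/∂x'^j) g_{kl}; with g_{kl} = δ_{kl} this is Σ_k (∂x^k/∂x'^i)(∂x^k/∂x'^j).
Jacobian: ∂x/∂u = 1/a, ∂x/∂v = 0, ∂y/∂u = 0, ∂y/∂v = 1/b
g'_{uu} = (1/a)(1/a) + (0)(0) = 1/a^2
g'_{uv} = (1/a)(0) + (0)(1/b) = 0
g'_{vv} = (0)(0) + (1/b)(1/b) = 1/b^2
g'_{ij} = diag(1/a^2, 1/b^2)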